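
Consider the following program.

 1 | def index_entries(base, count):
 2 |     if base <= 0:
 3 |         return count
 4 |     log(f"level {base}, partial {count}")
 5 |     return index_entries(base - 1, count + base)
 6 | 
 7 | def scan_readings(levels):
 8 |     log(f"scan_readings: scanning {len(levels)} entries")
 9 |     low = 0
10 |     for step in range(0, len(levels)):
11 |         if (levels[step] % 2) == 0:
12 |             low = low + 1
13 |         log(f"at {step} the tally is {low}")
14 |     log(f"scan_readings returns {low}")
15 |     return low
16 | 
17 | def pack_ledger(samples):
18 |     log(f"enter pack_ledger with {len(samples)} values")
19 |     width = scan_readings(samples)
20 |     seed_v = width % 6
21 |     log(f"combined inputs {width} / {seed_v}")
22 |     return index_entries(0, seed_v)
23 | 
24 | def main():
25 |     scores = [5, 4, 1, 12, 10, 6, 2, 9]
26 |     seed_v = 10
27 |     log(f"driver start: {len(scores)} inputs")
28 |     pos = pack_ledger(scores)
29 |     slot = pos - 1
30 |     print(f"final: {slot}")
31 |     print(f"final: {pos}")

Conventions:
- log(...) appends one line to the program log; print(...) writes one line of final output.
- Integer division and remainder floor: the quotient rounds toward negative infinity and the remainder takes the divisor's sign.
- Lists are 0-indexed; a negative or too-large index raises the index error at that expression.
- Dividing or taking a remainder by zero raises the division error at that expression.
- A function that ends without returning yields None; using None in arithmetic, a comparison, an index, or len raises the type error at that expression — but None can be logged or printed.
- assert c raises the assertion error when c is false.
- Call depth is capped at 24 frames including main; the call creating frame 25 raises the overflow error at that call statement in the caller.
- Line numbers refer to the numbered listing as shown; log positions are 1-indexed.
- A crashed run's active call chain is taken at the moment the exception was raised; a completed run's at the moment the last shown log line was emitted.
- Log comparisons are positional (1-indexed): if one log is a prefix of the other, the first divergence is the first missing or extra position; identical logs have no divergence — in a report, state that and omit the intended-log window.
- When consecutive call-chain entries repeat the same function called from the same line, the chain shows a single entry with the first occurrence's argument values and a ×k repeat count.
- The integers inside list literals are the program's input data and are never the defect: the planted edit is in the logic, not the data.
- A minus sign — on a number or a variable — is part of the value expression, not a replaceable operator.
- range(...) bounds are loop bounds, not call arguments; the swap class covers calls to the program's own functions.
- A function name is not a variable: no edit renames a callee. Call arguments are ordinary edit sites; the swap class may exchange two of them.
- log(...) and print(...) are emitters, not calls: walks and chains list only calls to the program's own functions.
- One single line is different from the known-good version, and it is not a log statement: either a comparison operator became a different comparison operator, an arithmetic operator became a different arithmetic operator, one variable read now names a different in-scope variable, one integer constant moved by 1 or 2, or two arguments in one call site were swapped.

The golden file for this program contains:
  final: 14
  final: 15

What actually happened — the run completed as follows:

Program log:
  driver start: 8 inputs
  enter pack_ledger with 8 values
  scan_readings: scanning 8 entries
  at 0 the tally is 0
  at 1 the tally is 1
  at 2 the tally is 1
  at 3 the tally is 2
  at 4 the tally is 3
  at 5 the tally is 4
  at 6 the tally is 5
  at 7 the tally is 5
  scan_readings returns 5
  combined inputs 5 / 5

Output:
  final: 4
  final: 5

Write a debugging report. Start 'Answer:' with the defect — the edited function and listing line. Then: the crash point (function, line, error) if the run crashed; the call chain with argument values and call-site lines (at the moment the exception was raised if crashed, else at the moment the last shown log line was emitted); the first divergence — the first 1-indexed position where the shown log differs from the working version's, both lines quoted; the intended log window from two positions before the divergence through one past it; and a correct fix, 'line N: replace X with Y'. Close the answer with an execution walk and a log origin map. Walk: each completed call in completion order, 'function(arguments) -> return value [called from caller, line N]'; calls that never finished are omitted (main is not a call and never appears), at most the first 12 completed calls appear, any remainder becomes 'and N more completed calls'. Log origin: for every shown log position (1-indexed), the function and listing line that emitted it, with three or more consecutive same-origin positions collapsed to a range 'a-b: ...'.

Answer: the defect is in pack_ledger at line 22.
The tell: Only 13 log lines were emitted before the run died; the intended continuation was 'level 5, partial 0'.
Call chain: main -> pack_ledger([5, 4, 1, 12, 10, 6, 2, 9]) (called at line 28).
First divergence: position 14; the shown log stops at 13 lines while the working version next logs 'level 5, partial 0'.
Intended log window:
  12: scan_readings returns 5
  13: combined inputs 5 / 5
  14: level 5, partial 0
  15: level 4, partial 5
Execution walk:
  scan_readings([5, 4, 1, 12, 10, 6, 2, 9]) -> 5  [called from pack_ledger, line 19]
  index_entries(0, 5) -> 5  [called from pack_ledger, line 22]
  pack_ledger([5, 4, 1, 12, 10, 6, 2, 9]) -> 5  [called from main, line 28]
Log line origins:
  1: from main, line 27
  2: from pack_ledger, line 18
  3: from scan_readings, line 8
  4-11: from scan_readings, line 13
  12: from scan_readings, line 14
  13: from pack_ledger, line 21
A correct fix: line 22: replace `index_entries(0, seed_v)` with `index_entries(seed_v, 0)`.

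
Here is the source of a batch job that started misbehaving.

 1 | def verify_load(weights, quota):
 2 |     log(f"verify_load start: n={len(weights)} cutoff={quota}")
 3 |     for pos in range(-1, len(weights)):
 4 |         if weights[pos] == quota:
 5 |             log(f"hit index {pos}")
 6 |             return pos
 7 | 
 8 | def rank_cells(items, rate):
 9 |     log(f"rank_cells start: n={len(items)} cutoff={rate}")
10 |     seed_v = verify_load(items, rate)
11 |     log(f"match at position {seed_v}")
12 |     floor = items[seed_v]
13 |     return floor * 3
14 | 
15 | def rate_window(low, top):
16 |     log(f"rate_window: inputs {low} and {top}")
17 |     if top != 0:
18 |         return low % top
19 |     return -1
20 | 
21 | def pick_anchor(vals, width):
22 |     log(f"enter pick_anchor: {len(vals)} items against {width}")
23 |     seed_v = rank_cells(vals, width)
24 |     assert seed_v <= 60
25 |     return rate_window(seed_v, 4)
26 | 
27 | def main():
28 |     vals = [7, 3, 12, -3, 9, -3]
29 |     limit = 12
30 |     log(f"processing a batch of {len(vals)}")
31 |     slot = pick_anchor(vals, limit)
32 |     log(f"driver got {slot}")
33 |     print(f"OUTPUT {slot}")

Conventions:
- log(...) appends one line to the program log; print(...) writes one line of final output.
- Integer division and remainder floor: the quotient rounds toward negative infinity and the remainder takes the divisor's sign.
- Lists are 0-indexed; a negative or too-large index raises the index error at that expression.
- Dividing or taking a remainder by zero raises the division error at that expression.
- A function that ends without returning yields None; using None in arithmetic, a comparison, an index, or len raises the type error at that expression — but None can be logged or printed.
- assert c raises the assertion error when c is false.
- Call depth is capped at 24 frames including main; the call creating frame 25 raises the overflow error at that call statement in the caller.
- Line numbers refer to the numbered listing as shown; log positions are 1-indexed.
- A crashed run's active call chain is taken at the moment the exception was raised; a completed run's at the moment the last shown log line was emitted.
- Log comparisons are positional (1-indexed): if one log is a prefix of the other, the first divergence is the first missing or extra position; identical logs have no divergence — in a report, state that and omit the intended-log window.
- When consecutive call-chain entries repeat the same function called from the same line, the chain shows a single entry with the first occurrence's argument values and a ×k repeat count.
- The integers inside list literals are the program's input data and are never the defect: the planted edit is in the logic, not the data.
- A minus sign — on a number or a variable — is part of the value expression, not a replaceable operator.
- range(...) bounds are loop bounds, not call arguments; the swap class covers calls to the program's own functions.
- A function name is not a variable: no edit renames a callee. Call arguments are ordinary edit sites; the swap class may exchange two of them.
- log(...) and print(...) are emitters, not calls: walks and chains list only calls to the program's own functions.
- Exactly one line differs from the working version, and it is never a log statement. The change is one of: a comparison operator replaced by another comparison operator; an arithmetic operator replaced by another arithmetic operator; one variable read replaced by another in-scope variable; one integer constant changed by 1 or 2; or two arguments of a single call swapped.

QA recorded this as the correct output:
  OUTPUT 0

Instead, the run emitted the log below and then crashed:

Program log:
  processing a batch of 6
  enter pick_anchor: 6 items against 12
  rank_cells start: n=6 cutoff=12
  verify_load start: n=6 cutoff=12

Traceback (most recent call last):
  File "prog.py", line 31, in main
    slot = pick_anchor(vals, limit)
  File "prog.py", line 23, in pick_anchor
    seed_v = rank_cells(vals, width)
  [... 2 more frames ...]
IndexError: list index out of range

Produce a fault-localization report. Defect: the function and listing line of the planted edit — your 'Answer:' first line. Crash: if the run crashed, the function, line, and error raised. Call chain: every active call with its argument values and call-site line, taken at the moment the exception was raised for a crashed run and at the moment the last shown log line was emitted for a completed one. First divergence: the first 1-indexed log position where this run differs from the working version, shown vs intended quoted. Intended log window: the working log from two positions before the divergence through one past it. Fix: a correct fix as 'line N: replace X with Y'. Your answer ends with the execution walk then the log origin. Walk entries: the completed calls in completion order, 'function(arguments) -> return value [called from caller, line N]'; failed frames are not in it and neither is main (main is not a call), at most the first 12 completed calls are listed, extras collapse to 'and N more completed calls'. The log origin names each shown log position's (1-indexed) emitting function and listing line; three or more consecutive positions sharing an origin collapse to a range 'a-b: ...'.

Answer: the defect is in verify_load at line 3.
Key fact: A complete run would log 'hit index 2' next, but this one stopped at 4 lines.
Crash: verify_load, line 4, IndexError.
Call chain: main -> pick_anchor([7, 3, 12, -3, 9, -3], 12) (called at line 31) -> rank_cells([7, 3, 12, -3, 9, -3], 12) (called at line 23) -> verify_load([7, 3, 12, -3, 9, -3], 12) (called at line 10).
First divergence: position 5 (shown log ended at 4 lines; the working version continues: 'hit index 2').
Intended log window:
  3: rank_cells start: n=6 cutoff=12
  4: verify_load start: n=6 cutoff=12
  5: hit index 2
  6: match at position 2
Execution walk:
  (no call completed)
Origin of each log line:
  1: emitted by main (line 30)
  2: emitted by pick_anchor (line 22)
  3: emitted by rank_cells (line 9)
  4: emitted by verify_load (line 2)
A correct fix: line 3: replace `-1` with `0`.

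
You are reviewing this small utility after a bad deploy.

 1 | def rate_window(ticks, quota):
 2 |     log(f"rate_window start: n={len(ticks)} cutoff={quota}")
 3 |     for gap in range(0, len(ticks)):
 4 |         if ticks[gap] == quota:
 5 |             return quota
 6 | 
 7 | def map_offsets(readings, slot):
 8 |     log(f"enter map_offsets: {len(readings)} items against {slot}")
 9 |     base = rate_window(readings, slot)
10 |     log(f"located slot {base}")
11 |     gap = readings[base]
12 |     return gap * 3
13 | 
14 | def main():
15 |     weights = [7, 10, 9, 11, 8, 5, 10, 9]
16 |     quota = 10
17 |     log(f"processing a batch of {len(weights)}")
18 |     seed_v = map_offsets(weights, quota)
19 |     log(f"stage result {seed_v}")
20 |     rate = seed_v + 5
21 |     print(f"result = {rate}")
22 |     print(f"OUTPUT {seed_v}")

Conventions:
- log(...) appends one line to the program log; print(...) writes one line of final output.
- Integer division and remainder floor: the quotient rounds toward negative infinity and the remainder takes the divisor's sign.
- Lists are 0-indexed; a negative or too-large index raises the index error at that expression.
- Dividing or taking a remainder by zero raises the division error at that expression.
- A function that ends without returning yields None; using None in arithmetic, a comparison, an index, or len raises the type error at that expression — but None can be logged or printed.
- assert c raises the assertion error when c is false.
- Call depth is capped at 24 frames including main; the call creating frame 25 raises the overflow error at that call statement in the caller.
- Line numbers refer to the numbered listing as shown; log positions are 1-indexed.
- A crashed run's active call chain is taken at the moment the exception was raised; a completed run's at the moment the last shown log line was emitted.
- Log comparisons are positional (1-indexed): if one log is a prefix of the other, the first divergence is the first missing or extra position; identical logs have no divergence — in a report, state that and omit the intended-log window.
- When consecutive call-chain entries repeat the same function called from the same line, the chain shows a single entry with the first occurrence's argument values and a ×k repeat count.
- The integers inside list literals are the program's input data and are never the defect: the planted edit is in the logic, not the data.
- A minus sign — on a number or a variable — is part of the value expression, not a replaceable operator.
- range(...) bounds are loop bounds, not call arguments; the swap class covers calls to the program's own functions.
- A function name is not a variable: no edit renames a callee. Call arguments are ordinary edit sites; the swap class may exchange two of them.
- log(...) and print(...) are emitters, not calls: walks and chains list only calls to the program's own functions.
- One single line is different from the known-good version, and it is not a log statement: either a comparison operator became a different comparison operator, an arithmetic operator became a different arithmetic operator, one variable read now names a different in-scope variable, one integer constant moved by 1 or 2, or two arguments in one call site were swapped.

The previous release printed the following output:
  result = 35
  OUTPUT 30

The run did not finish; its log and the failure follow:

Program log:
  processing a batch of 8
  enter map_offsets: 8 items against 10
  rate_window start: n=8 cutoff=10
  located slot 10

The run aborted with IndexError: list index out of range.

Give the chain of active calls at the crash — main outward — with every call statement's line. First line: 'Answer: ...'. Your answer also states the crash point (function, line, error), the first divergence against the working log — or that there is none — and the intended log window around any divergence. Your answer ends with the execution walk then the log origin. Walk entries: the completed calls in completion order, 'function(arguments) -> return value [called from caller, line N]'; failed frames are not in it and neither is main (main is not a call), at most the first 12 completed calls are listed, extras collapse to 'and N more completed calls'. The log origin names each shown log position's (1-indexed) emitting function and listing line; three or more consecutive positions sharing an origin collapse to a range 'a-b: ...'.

Answer: main -> map_offsets (called at line 18).
Key fact: Position 4 is the first bad log line: 'located slot 10' should read 'located slot 1'.
Crash: map_offsets, line 11, IndexError.
First divergence: position 4; shown 'located slot 10' vs intended 'located slot 1'.
Intended log window:
  2: enter map_offsets: 8 items against 10
  3: rate_window start: n=8 cutoff=10
  4: located slot 1
  5: stage result 30
Execution walk:
  rate_window([7, 10, 9, 11, 8, 5, 10, 9], 10) -> 10  [called from map_offsets, line 9]
Log origins:
  1 — main, line 17
  2 — map_offsets, line 8
  3 — rate_window, line 2
  4 — map_offsets, line 10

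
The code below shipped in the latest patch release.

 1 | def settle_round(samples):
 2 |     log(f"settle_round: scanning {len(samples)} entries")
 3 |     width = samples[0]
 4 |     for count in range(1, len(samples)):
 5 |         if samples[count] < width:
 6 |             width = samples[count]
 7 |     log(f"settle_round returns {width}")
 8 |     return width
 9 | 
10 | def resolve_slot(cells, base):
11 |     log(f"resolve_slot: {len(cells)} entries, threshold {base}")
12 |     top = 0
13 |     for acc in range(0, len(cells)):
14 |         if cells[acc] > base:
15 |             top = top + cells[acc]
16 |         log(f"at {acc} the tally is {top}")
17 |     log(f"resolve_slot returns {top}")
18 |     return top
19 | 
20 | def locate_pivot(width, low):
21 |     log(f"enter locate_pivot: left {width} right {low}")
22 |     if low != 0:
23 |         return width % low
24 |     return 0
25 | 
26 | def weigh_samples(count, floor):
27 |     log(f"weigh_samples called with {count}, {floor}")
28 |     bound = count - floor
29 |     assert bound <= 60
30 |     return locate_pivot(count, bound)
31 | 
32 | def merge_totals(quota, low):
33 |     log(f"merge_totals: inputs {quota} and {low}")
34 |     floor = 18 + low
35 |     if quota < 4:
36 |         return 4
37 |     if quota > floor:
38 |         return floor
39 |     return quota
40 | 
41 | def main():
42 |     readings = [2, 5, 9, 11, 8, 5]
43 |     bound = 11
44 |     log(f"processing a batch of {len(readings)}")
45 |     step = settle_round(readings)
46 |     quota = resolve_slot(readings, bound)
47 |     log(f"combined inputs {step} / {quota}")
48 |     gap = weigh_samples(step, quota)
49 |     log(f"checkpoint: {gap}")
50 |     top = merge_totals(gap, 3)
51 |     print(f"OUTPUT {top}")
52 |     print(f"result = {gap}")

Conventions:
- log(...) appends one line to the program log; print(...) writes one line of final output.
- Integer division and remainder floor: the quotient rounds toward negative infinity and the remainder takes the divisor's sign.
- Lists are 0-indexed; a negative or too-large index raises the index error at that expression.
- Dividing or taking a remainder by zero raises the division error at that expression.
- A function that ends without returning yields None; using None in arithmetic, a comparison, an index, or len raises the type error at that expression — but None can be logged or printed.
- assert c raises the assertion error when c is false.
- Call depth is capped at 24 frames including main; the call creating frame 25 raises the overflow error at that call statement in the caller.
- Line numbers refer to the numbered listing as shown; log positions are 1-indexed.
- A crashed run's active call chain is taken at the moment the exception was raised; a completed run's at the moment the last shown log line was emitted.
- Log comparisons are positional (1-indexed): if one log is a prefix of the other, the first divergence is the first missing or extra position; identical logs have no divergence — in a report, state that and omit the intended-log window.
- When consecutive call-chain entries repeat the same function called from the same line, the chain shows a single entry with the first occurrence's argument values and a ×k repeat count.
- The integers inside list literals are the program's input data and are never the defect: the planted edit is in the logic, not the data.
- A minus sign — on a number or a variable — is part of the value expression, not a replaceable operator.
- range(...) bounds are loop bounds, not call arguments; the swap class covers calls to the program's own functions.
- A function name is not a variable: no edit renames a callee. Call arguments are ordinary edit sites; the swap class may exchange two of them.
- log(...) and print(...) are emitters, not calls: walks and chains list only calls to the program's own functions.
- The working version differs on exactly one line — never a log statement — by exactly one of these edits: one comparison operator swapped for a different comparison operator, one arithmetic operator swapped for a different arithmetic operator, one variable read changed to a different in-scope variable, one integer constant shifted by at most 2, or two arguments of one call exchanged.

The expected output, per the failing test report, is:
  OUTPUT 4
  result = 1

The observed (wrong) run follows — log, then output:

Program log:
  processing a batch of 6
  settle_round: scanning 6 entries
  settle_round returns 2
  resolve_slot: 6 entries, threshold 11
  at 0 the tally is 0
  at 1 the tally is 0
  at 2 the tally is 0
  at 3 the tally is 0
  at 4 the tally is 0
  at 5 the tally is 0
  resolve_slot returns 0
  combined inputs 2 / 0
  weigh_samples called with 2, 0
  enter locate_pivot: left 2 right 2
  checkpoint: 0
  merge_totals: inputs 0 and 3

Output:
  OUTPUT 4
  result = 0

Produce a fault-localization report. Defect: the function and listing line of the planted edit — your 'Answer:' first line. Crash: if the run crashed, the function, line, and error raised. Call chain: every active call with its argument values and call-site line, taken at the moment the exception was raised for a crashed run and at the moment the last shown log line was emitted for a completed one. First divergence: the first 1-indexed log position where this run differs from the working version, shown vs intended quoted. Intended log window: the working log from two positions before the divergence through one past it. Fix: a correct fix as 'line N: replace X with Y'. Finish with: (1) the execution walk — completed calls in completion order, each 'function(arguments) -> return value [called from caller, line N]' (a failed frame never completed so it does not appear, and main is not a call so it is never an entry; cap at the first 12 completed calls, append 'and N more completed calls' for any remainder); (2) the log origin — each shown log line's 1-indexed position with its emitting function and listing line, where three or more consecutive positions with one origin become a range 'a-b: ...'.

Answer: the defect is in locate_pivot at line 23.
Key observation: The log first diverges at position 15: the faulty run prints 'checkpoint: 0' where the working version prints 'checkpoint: 1'.
Call chain: main -> merge_totals(0, 3) (called at line 50).
First divergence: position 15 — the shown line 'checkpoint: 0' should read 'checkpoint: 1'.
Intended log window:
  13: weigh_samples called with 2, 0
  14: enter locate_pivot: left 2 right 2
  15: checkpoint: 1
  16: merge_totals: inputs 1 and 3
Execution walk:
  settle_round([2, 5, 9, 11, 8, 5]) -> 2  [called from main, line 45]
  resolve_slot([2, 5, 9, 11, 8, 5], 11) -> 0  [called from main, line 46]
  locate_pivot(2, 2) -> 0  [called from weigh_samples, line 30]
  weigh_samples(2, 0) -> 0  [called from main, line 48]
  merge_totals(0, 3) -> 4  [called from main, line 50]
Log origins:
  1: from main, line 44
  2: from settle_round, line 2
  3: from settle_round, line 7
  4: from resolve_slot, line 11
  5-10: from resolve_slot, line 16
  11: from resolve_slot, line 17
  12: from main, line 47
  13: from weigh_samples, line 27
  14: from locate_pivot, line 21
  15: from main, line 49
  16: from merge_totals, line 33
A correct fix: line 23: replace `%` with `//`.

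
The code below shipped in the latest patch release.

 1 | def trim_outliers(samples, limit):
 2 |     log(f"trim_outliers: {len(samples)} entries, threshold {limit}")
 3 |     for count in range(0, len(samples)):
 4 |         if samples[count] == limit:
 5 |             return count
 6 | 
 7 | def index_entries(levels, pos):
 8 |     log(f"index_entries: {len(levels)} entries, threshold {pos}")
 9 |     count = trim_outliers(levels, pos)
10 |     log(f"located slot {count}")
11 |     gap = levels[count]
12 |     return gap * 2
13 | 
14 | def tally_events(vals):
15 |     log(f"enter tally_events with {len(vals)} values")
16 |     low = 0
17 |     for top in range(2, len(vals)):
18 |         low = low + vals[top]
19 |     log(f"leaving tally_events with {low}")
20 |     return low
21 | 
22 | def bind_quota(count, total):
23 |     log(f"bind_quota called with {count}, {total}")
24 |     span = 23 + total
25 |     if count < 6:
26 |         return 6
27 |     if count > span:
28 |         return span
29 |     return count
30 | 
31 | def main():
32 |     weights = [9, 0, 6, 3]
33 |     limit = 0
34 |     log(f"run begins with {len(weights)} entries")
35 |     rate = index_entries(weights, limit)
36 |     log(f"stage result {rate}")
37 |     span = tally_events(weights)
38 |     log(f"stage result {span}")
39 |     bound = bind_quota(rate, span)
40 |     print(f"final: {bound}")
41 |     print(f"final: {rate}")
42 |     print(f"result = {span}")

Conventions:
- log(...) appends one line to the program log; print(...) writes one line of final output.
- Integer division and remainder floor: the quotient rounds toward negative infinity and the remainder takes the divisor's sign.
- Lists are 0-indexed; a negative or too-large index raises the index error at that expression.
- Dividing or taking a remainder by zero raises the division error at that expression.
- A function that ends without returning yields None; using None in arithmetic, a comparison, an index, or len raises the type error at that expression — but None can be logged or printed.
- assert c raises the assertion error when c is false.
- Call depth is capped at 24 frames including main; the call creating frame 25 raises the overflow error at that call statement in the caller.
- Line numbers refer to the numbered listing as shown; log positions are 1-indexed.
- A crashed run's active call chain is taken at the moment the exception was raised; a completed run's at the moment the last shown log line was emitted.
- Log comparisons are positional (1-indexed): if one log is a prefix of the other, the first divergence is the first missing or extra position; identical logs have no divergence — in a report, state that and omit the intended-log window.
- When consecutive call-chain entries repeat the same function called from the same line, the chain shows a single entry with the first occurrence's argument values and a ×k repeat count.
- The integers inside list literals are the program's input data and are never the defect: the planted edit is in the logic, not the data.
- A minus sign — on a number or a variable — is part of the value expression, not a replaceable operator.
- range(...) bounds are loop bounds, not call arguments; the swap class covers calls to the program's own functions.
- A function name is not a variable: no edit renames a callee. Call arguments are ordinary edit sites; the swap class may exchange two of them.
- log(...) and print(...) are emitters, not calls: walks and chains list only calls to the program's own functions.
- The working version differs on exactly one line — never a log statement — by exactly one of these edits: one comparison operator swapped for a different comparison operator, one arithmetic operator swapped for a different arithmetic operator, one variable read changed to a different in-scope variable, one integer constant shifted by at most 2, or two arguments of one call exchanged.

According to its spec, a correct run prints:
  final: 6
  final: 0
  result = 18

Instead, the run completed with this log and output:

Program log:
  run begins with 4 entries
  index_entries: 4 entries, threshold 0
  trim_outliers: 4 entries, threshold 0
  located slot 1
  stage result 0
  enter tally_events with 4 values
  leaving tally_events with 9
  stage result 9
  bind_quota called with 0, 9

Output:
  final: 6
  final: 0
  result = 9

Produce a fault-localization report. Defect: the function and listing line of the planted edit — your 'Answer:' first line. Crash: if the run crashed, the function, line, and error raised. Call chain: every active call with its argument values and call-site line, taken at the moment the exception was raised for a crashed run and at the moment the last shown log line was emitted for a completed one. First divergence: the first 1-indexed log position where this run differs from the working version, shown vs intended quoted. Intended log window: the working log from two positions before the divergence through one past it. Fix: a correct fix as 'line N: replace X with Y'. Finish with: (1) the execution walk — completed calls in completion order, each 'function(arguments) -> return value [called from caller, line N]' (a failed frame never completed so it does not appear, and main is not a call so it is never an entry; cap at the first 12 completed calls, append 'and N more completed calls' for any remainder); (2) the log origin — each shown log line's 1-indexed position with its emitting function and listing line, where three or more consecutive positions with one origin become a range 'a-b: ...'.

Answer: the defect is in tally_events at line 17.
Key fact: Everything matches until log position 7, which reads 'leaving tally_events with 9' in place of 'leaving tally_events with 18'.
Call chain: main -> bind_quota(0, 9) (called at line 39).
First divergence: at position 7 the run shows 'leaving tally_events with 9' where the working version logs 'leaving tally_events with 18'.
Intended log window:
  5: stage result 0
  6: enter tally_events with 4 values
  7: leaving tally_events with 18
  8: stage result 18
Execution walk:
  trim_outliers([9, 0, 6, 3], 0) -> 1  [called from index_entries, line 9]
  index_entries([9, 0, 6, 3], 0) -> 0  [called from main, line 35]
  tally_events([9, 0, 6, 3]) -> 9  [called from main, line 37]
  bind_quota(0, 9) -> 6  [called from main, line 39]
Log origins:
  1: from main, line 34
  2: from index_entries, line 8
  3: from trim_outliers, line 2
  4: from index_entries, line 10
  5: from main, line 36
  6: from tally_events, line 15
  7: from tally_events, line 19
  8: from main, line 38
  9: from bind_quota, line 23
A correct fix: line 17: replace `2` with `0`.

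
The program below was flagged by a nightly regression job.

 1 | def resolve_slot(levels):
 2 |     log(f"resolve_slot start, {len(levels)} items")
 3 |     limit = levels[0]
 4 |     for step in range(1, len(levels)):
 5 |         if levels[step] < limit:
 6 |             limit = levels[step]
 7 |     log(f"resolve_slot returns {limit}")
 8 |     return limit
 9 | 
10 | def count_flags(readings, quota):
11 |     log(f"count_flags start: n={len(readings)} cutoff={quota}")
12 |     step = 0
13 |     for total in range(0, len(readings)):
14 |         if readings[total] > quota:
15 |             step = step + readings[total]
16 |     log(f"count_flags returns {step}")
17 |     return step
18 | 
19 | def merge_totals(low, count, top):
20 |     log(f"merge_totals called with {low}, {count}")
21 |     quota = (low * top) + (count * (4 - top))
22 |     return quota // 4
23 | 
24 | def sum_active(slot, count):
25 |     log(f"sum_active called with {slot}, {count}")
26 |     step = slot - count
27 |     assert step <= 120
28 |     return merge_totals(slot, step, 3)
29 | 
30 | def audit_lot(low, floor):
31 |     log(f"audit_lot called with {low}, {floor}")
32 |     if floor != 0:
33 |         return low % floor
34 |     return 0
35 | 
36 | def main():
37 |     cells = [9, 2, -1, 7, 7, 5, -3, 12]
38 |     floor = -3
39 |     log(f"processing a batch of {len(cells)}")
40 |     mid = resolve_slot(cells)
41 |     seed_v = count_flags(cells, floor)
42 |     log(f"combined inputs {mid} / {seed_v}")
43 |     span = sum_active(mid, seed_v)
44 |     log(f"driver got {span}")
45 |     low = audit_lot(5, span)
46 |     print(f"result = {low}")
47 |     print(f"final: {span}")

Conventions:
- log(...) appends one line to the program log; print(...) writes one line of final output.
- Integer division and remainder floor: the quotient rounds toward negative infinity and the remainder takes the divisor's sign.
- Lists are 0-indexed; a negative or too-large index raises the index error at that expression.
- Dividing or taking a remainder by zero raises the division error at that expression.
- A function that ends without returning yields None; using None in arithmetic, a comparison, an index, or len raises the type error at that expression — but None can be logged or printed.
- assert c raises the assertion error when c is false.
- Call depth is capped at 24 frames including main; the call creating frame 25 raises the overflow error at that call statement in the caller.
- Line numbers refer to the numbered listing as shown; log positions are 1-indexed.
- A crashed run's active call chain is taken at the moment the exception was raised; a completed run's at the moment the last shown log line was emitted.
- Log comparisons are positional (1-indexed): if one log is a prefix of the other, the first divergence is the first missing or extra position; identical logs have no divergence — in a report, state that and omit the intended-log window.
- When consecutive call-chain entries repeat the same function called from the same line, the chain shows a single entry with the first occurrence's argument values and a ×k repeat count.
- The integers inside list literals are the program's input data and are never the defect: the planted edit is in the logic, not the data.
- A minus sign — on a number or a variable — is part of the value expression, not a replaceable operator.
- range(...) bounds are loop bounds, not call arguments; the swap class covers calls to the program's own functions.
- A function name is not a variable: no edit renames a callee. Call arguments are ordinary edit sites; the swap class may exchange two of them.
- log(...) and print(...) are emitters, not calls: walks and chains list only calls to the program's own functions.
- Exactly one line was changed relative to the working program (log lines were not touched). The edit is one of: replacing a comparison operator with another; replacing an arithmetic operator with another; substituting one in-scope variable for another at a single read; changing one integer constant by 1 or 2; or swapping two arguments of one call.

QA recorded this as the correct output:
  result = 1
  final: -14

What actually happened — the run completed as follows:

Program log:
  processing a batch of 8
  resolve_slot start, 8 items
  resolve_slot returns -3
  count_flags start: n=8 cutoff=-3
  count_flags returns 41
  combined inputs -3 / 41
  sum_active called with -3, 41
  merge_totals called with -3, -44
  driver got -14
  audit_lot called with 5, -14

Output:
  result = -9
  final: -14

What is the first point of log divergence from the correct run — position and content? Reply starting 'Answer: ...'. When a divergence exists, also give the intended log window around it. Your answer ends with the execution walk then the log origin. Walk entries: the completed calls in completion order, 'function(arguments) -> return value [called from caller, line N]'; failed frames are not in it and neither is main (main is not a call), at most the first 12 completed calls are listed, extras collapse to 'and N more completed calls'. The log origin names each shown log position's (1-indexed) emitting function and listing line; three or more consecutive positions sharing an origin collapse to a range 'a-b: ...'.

Answer: position 10; shown 'audit_lot called with 5, -14' vs intended 'audit_lot called with -14, 5'.
Intended log window:
  8: merge_totals called with -3, -44
  9: driver got -14
  10: audit_lot called with -14, 5
Execution walk:
  resolve_slot([9, 2, -1, 7, 7, 5, -3, 12]) -> -3  [called from main, line 40]
  count_flags([9, 2, -1, 7, 7, 5, -3, 12], -3) -> 41  [called from main, line 41]
  merge_totals(-3, -44, 3) -> -14  [called from sum_active, line 28]
  sum_active(-3, 41) -> -14  [called from main, line 43]
  audit_lot(5, -14) -> -9  [called from main, line 45]
Log line origins:
  1: emitted by main (line 39)
  2: emitted by resolve_slot (line 2)
  3: emitted by resolve_slot (line 7)
  4: emitted by count_flags (line 11)
  5: emitted by count_flags (line 16)
  6: emitted by main (line 42)
  7: emitted by sum_active (line 25)
  8: emitted by merge_totals (line 20)
  9: emitted by main (line 44)
  10: emitted by audit_lot (line 31)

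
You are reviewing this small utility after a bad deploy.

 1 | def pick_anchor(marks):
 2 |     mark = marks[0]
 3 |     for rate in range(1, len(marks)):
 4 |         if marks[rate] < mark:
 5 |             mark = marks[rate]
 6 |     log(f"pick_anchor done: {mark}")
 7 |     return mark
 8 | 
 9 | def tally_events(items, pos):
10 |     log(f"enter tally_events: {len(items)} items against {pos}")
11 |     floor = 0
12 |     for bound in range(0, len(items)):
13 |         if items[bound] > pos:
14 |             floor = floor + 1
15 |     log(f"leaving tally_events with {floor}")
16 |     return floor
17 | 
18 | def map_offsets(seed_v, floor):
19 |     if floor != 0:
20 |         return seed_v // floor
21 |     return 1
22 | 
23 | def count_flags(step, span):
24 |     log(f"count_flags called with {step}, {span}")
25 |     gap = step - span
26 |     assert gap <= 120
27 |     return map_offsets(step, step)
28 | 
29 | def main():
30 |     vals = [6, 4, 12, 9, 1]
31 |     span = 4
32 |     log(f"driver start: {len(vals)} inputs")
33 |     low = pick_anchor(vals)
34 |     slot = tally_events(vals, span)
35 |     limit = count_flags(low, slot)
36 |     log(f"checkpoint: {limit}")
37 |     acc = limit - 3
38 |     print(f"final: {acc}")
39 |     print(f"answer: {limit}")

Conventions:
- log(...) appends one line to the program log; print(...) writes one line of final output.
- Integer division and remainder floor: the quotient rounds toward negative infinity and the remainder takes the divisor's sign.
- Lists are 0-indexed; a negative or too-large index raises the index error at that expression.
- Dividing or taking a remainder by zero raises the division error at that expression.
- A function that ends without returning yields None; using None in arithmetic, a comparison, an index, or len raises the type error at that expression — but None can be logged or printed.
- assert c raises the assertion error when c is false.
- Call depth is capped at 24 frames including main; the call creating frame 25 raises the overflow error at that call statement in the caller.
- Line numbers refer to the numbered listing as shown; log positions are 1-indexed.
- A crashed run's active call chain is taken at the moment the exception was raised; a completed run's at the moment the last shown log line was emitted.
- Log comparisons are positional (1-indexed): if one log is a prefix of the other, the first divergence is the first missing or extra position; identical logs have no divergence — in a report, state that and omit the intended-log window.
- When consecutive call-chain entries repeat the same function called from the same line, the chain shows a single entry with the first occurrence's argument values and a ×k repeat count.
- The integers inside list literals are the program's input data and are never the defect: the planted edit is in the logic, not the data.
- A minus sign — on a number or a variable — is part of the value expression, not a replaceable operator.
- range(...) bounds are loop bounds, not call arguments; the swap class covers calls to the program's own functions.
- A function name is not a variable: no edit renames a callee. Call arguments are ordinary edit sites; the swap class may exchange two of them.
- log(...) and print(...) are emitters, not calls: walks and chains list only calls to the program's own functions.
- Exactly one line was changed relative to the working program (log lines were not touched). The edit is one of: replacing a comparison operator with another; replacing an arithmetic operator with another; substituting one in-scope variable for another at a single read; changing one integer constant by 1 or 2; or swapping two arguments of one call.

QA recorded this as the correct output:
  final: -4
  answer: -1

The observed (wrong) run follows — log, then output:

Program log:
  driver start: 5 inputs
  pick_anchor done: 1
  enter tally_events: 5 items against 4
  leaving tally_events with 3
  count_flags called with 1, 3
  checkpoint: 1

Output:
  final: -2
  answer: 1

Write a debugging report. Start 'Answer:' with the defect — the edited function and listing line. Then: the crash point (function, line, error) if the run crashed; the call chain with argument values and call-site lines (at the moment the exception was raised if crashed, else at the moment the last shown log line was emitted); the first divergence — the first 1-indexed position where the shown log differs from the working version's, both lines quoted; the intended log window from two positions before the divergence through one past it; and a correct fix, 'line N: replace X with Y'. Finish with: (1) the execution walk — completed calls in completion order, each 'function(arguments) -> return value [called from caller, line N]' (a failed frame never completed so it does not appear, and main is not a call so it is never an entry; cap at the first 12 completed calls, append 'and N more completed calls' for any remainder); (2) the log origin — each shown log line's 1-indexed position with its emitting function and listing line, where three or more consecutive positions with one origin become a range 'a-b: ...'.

Answer: the defect is in count_flags at line 27.
The tell: The log first diverges at position 6: the faulty run prints 'checkpoint: 1' where the working version prints 'checkpoint: -1'.
Call chain: main.
First divergence: position 6 — the shown line 'checkpoint: 1' should read 'checkpoint: -1'.
Intended log window:
  4: leaving tally_events with 3
  5: count_flags called with 1, 3
  6: checkpoint: -1
Execution walk:
  pick_anchor([6, 4, 12, 9, 1]) -> 1  [called from main, line 33]
  tally_events([6, 4, 12, 9, 1], 4) -> 3  [called from main, line 34]
  map_offsets(1, 1) -> 1  [called from count_flags, line 27]
  count_flags(1, 3) -> 1  [called from main, line 35]
Log origins:
  1: emitted by main (line 32)
  2: emitted by pick_anchor (line 6)
  3: emitted by tally_events (line 10)
  4: emitted by tally_events (line 15)
  5: emitted by count_flags (line 24)
  6: emitted by main (line 36)
A correct fix: line 27: replace `map_offsets(step, step)` with `map_offsets(step, gap)`.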